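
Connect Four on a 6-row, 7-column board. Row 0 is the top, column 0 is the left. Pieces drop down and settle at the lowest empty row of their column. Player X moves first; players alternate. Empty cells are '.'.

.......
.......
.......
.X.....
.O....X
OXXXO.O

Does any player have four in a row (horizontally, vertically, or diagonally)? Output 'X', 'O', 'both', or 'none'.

none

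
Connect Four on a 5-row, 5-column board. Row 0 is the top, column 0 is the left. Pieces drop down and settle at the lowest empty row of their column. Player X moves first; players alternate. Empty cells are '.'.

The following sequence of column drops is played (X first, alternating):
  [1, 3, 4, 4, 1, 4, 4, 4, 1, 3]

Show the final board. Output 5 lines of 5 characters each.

Move 1: X drops in col 1, lands at row 4
Move 2: O drops in col 3, lands at row 4
Move 3: X drops in col 4, lands at row 4
Move 4: O drops in col 4, lands at row 3
Move 5: X drops in col 1, lands at row 3
Move 6: O drops in col 4, lands at row 2
Move 7: X drops in col 4, lands at row 1
Move 8: O drops in col 4, lands at row 0
Move 9: X drops in col 1, lands at row 2
Move 10: O drops in col 3, lands at row 3

Answer: ....O
....X
.X..O
.X.OO
.X.OX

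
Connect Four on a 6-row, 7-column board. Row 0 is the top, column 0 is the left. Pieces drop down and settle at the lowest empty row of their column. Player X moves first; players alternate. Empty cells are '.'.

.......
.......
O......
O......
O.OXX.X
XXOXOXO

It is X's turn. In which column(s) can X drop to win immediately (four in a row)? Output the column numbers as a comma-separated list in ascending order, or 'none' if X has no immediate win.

Answer: 5

Derivation:
col 0: drop X → no win
col 1: drop X → no win
col 2: drop X → no win
col 3: drop X → no win
col 4: drop X → no win
col 5: drop X → WIN!
col 6: drop X → no win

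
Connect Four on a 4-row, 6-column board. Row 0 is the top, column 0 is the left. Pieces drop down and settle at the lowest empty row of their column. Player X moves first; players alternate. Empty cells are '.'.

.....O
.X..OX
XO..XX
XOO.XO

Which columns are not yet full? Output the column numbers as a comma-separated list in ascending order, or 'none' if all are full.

col 0: top cell = '.' → open
col 1: top cell = '.' → open
col 2: top cell = '.' → open
col 3: top cell = '.' → open
col 4: top cell = '.' → open
col 5: top cell = 'O' → FULL

Answer: 0,1,2,3,4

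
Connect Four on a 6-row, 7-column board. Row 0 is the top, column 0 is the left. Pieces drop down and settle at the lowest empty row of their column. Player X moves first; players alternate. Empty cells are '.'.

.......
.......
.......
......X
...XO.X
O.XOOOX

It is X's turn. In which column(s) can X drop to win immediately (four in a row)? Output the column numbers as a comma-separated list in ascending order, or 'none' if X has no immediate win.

col 0: drop X → no win
col 1: drop X → no win
col 2: drop X → no win
col 3: drop X → no win
col 4: drop X → no win
col 5: drop X → no win
col 6: drop X → WIN!

Answer: 6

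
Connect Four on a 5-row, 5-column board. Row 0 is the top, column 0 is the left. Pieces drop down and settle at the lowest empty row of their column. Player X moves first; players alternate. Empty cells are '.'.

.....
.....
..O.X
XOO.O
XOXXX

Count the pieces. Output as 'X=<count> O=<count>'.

X=6 O=5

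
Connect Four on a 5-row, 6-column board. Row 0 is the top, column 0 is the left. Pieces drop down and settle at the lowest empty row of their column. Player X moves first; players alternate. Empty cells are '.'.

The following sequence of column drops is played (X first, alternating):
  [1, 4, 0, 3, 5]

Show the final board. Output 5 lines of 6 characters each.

Answer: ......
......
......
......
XX.OOX

Derivation:
Move 1: X drops in col 1, lands at row 4
Move 2: O drops in col 4, lands at row 4
Move 3: X drops in col 0, lands at row 4
Move 4: O drops in col 3, lands at row 4
Move 5: X drops in col 5, lands at row 4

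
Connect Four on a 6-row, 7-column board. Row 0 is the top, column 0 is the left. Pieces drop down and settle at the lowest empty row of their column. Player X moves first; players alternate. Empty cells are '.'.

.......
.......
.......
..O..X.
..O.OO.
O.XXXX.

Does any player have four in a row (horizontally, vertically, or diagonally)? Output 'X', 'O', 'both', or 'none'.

X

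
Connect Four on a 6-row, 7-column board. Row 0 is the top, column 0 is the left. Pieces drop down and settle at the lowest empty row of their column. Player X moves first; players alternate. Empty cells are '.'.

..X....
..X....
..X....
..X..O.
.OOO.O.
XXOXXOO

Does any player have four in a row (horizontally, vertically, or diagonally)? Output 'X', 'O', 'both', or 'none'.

X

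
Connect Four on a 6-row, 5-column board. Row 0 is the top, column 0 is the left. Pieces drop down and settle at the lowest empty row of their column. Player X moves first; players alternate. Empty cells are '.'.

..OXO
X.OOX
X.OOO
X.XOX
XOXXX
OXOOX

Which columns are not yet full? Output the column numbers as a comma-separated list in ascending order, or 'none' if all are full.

col 0: top cell = '.' → open
col 1: top cell = '.' → open
col 2: top cell = 'O' → FULL
col 3: top cell = 'X' → FULL
col 4: top cell = 'O' → FULL

Answer: 0,1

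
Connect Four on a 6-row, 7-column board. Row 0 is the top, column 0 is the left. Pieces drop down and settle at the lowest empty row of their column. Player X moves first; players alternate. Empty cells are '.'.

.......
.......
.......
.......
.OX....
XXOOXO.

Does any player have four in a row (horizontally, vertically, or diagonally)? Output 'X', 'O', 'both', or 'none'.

none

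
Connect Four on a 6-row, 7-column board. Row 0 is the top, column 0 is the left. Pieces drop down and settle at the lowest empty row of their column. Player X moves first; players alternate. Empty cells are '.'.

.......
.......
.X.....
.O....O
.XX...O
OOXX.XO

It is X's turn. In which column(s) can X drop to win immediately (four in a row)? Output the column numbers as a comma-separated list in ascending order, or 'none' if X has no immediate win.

col 0: drop X → no win
col 1: drop X → no win
col 2: drop X → no win
col 3: drop X → no win
col 4: drop X → WIN!
col 5: drop X → no win
col 6: drop X → no win

Answer: 4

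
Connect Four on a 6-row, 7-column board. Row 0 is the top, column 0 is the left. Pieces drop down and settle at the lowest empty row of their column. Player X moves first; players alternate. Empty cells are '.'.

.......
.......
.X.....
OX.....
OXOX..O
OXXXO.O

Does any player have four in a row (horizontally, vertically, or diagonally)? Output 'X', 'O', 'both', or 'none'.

X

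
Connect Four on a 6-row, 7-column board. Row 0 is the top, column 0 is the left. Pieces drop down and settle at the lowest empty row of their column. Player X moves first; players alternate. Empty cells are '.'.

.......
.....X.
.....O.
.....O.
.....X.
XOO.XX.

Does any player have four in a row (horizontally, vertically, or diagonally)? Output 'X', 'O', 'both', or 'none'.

none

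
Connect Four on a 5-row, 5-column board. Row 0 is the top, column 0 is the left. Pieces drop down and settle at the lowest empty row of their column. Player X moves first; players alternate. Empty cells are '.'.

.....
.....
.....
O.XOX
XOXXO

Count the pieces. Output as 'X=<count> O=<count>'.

X=5 O=4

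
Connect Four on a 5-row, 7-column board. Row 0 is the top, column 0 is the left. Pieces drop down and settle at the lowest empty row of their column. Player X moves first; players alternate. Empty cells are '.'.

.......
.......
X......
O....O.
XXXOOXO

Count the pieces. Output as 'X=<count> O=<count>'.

X=5 O=5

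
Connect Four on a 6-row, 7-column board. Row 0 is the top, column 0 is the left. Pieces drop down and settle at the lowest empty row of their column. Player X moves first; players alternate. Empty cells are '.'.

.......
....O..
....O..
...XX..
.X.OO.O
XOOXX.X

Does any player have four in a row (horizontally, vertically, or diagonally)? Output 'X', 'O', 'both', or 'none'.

none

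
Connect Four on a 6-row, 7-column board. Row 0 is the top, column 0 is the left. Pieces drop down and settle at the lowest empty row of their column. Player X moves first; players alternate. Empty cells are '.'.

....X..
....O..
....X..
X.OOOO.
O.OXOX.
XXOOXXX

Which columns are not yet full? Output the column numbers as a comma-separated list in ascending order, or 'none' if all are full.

Answer: 0,1,2,3,5,6

Derivation:
col 0: top cell = '.' → open
col 1: top cell = '.' → open
col 2: top cell = '.' → open
col 3: top cell = '.' → open
col 4: top cell = 'X' → FULL
col 5: top cell = '.' → open
col 6: top cell = '.' → open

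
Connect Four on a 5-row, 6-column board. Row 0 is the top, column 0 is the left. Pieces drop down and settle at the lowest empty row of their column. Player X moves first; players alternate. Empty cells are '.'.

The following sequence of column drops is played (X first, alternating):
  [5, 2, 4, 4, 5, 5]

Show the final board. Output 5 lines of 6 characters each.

Answer: ......
......
.....O
....OX
..O.XX

Derivation:
Move 1: X drops in col 5, lands at row 4
Move 2: O drops in col 2, lands at row 4
Move 3: X drops in col 4, lands at row 4
Move 4: O drops in col 4, lands at row 3
Move 5: X drops in col 5, lands at row 3
Move 6: O drops in col 5, lands at row 2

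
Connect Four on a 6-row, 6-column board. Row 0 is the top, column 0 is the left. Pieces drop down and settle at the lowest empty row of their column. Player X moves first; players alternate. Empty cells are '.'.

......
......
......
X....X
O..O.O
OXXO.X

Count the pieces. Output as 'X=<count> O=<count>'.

X=5 O=5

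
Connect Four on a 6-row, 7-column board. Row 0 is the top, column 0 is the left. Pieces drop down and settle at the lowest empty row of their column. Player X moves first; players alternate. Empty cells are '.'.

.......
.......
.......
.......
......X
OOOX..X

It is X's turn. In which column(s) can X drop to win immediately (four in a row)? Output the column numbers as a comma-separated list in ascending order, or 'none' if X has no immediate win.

Answer: none

Derivation:
col 0: drop X → no win
col 1: drop X → no win
col 2: drop X → no win
col 3: drop X → no win
col 4: drop X → no win
col 5: drop X → no win
col 6: drop X → no win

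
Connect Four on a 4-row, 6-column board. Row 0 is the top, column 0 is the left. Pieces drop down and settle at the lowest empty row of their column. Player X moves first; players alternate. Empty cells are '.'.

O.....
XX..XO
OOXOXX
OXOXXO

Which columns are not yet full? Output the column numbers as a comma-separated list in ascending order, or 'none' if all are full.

Answer: 1,2,3,4,5

Derivation:
col 0: top cell = 'O' → FULL
col 1: top cell = '.' → open
col 2: top cell = '.' → open
col 3: top cell = '.' → open
col 4: top cell = '.' → open
col 5: top cell = '.' → open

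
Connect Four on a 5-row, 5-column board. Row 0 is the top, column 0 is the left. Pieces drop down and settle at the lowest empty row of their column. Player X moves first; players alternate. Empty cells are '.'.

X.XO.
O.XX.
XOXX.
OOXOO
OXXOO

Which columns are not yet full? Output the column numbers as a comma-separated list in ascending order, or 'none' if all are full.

col 0: top cell = 'X' → FULL
col 1: top cell = '.' → open
col 2: top cell = 'X' → FULL
col 3: top cell = 'O' → FULL
col 4: top cell = '.' → open

Answer: 1,4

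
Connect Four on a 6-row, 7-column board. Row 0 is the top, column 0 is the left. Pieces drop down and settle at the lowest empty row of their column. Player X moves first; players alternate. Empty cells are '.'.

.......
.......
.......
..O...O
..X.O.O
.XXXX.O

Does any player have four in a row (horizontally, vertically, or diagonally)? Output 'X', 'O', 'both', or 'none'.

X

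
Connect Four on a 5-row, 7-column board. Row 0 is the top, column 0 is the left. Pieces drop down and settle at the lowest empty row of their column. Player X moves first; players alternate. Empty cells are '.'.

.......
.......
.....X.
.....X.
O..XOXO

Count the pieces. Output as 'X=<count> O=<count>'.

X=4 O=3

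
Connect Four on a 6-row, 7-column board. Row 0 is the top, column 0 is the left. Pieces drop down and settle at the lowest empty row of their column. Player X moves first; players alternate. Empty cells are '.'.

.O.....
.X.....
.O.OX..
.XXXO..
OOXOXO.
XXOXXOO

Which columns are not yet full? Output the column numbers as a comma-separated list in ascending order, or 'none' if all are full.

Answer: 0,2,3,4,5,6

Derivation:
col 0: top cell = '.' → open
col 1: top cell = 'O' → FULL
col 2: top cell = '.' → open
col 3: top cell = '.' → open
col 4: top cell = '.' → open
col 5: top cell = '.' → open
col 6: top cell = '.' → open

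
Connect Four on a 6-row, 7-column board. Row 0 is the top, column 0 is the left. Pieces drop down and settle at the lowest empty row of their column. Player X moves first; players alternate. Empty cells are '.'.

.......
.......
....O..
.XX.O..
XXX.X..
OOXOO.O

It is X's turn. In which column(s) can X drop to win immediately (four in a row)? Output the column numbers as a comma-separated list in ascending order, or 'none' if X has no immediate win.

Answer: 2,3

Derivation:
col 0: drop X → no win
col 1: drop X → no win
col 2: drop X → WIN!
col 3: drop X → WIN!
col 4: drop X → no win
col 5: drop X → no win
col 6: drop X → no win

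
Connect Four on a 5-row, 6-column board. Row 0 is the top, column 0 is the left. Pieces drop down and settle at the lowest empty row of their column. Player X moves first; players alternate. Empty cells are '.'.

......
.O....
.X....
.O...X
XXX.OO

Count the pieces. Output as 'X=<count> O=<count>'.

X=5 O=4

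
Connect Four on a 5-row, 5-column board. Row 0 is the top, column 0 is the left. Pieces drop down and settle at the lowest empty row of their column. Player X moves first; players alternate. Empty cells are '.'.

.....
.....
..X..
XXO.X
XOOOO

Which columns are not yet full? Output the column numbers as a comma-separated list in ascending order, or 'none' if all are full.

Answer: 0,1,2,3,4

Derivation:
col 0: top cell = '.' → open
col 1: top cell = '.' → open
col 2: top cell = '.' → open
col 3: top cell = '.' → open
col 4: top cell = '.' → open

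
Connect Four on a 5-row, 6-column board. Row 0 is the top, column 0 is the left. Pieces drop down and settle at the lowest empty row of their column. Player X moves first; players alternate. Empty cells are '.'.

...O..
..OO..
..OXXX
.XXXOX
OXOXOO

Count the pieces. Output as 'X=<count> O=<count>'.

X=9 O=9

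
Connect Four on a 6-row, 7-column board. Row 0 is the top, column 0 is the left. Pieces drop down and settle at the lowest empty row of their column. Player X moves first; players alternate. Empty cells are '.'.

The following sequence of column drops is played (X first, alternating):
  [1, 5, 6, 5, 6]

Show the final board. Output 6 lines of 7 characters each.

Answer: .......
.......
.......
.......
.....OX
.X...OX

Derivation:
Move 1: X drops in col 1, lands at row 5
Move 2: O drops in col 5, lands at row 5
Move 3: X drops in col 6, lands at row 5
Move 4: O drops in col 5, lands at row 4
Move 5: X drops in col 6, lands at row 4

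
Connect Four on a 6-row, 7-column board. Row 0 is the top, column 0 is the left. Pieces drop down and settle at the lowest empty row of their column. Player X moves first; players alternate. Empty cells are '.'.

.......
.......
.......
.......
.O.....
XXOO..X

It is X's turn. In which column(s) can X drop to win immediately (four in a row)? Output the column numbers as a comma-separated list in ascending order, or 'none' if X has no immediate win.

Answer: none

Derivation:
col 0: drop X → no win
col 1: drop X → no win
col 2: drop X → no win
col 3: drop X → no win
col 4: drop X → no win
col 5: drop X → no win
col 6: drop X → no win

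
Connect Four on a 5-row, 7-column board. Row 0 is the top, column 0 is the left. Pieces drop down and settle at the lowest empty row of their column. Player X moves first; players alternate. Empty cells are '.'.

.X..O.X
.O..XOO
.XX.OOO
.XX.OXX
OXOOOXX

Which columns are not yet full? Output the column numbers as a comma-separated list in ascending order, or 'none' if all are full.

Answer: 0,2,3,5

Derivation:
col 0: top cell = '.' → open
col 1: top cell = 'X' → FULL
col 2: top cell = '.' → open
col 3: top cell = '.' → open
col 4: top cell = 'O' → FULL
col 5: top cell = '.' → open
col 6: top cell = 'X' → FULL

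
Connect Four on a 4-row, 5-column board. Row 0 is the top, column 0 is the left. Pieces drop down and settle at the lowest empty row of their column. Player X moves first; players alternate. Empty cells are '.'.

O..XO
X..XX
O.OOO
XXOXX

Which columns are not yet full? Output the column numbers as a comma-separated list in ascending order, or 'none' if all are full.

Answer: 1,2

Derivation:
col 0: top cell = 'O' → FULL
col 1: top cell = '.' → open
col 2: top cell = '.' → open
col 3: top cell = 'X' → FULL
col 4: top cell = 'O' → FULL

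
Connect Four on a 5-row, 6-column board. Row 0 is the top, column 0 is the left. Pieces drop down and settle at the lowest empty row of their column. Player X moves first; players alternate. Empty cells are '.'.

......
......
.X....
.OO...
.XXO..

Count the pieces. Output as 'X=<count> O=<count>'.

X=3 O=3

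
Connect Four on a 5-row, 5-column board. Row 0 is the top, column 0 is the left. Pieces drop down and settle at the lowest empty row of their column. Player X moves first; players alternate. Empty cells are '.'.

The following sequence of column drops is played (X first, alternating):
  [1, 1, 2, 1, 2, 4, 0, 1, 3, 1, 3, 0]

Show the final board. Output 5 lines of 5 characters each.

Move 1: X drops in col 1, lands at row 4
Move 2: O drops in col 1, lands at row 3
Move 3: X drops in col 2, lands at row 4
Move 4: O drops in col 1, lands at row 2
Move 5: X drops in col 2, lands at row 3
Move 6: O drops in col 4, lands at row 4
Move 7: X drops in col 0, lands at row 4
Move 8: O drops in col 1, lands at row 1
Move 9: X drops in col 3, lands at row 4
Move 10: O drops in col 1, lands at row 0
Move 11: X drops in col 3, lands at row 3
Move 12: O drops in col 0, lands at row 3

Answer: .O...
.O...
.O...
OOXX.
XXXXO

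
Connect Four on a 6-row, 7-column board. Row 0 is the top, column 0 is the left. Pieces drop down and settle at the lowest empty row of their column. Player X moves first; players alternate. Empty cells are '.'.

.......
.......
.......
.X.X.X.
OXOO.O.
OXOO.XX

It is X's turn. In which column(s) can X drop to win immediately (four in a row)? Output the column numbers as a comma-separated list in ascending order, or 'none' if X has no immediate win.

col 0: drop X → no win
col 1: drop X → WIN!
col 2: drop X → no win
col 3: drop X → no win
col 4: drop X → no win
col 5: drop X → no win
col 6: drop X → no win

Answer: 1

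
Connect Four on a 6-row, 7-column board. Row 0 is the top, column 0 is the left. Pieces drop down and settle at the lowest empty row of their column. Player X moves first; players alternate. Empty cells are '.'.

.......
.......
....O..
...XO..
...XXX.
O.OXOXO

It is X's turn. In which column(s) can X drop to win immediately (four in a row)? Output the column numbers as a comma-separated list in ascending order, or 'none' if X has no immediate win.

col 0: drop X → no win
col 1: drop X → no win
col 2: drop X → WIN!
col 3: drop X → WIN!
col 4: drop X → no win
col 5: drop X → no win
col 6: drop X → WIN!

Answer: 2,3,6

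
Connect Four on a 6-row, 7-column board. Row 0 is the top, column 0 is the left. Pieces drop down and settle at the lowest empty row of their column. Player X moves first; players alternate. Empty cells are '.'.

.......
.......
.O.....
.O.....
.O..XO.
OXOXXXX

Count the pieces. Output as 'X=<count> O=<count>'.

X=6 O=6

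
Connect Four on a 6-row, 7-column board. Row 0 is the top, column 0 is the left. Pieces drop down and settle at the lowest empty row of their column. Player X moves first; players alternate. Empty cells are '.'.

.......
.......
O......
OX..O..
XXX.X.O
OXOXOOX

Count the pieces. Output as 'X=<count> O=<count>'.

X=8 O=8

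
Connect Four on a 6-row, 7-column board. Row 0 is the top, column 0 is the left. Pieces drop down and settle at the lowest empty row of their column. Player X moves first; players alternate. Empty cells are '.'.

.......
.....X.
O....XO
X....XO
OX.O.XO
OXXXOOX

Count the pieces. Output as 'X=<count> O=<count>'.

X=10 O=9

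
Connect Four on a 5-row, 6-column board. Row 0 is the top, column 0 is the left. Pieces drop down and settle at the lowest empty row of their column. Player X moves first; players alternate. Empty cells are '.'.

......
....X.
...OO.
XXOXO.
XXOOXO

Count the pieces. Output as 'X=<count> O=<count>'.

X=7 O=7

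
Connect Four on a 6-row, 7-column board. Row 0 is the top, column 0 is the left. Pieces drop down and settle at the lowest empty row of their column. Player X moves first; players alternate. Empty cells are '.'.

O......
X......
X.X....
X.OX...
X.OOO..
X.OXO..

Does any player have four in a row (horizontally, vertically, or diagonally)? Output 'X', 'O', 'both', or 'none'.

X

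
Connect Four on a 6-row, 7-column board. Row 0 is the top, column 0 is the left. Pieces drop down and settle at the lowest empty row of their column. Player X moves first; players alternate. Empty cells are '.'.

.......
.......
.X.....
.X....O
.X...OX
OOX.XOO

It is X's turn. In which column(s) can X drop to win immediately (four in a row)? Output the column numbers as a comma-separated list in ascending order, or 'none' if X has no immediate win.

Answer: 1

Derivation:
col 0: drop X → no win
col 1: drop X → WIN!
col 2: drop X → no win
col 3: drop X → no win
col 4: drop X → no win
col 5: drop X → no win
col 6: drop X → no win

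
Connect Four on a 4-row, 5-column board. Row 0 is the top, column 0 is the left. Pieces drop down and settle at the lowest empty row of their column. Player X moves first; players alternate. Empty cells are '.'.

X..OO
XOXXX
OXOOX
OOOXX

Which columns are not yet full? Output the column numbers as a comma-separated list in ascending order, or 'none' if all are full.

col 0: top cell = 'X' → FULL
col 1: top cell = '.' → open
col 2: top cell = '.' → open
col 3: top cell = 'O' → FULL
col 4: top cell = 'O' → FULL

Answer: 1,2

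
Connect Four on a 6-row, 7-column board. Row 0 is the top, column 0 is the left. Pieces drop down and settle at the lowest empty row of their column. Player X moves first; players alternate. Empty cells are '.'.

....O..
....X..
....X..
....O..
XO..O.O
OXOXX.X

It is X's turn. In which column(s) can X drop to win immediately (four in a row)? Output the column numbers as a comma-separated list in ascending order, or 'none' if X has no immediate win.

col 0: drop X → no win
col 1: drop X → no win
col 2: drop X → no win
col 3: drop X → no win
col 5: drop X → WIN!
col 6: drop X → no win

Answer: 5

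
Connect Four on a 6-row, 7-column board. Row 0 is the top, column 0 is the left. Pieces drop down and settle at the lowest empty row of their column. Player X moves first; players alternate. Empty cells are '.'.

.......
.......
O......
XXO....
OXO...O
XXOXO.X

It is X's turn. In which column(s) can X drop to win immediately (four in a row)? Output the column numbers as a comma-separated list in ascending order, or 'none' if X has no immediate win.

Answer: 1

Derivation:
col 0: drop X → no win
col 1: drop X → WIN!
col 2: drop X → no win
col 3: drop X → no win
col 4: drop X → no win
col 5: drop X → no win
col 6: drop X → no win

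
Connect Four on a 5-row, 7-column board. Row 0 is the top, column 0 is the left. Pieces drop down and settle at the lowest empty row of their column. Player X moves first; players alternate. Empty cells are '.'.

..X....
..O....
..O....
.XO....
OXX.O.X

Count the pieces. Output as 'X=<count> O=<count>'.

X=5 O=5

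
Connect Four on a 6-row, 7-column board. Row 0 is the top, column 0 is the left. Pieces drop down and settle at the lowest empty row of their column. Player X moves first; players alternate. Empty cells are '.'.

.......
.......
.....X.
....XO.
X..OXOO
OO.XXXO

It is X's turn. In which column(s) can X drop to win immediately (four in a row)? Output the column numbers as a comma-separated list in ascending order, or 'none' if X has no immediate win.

col 0: drop X → no win
col 1: drop X → no win
col 2: drop X → WIN!
col 3: drop X → no win
col 4: drop X → WIN!
col 5: drop X → no win
col 6: drop X → no win

Answer: 2,4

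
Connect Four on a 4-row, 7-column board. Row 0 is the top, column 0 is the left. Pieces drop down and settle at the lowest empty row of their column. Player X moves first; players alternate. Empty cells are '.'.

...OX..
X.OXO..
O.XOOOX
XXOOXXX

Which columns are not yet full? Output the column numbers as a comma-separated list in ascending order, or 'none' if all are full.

Answer: 0,1,2,5,6

Derivation:
col 0: top cell = '.' → open
col 1: top cell = '.' → open
col 2: top cell = '.' → open
col 3: top cell = 'O' → FULL
col 4: top cell = 'X' → FULL
col 5: top cell = '.' → open
col 6: top cell = '.' → open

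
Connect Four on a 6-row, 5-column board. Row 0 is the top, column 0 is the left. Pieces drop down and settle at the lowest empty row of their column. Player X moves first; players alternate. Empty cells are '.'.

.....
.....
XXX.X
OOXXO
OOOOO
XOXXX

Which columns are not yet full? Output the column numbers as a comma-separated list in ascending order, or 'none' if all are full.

Answer: 0,1,2,3,4

Derivation:
col 0: top cell = '.' → open
col 1: top cell = '.' → open
col 2: top cell = '.' → open
col 3: top cell = '.' → open
col 4: top cell = '.' → open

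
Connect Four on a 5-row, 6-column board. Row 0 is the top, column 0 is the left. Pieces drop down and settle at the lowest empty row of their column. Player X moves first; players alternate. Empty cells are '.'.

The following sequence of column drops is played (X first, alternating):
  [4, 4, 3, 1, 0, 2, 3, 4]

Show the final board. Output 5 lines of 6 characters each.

Answer: ......
......
....O.
...XO.
XOOXX.

Derivation:
Move 1: X drops in col 4, lands at row 4
Move 2: O drops in col 4, lands at row 3
Move 3: X drops in col 3, lands at row 4
Move 4: O drops in col 1, lands at row 4
Move 5: X drops in col 0, lands at row 4
Move 6: O drops in col 2, lands at row 4
Move 7: X drops in col 3, lands at row 3
Move 8: O drops in col 4, lands at row 2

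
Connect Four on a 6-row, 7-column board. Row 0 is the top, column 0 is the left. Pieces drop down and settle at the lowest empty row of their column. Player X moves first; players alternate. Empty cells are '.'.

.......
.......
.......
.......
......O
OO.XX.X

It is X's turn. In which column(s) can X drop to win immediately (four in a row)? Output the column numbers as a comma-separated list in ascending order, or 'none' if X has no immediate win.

Answer: 5

Derivation:
col 0: drop X → no win
col 1: drop X → no win
col 2: drop X → no win
col 3: drop X → no win
col 4: drop X → no win
col 5: drop X → WIN!
col 6: drop X → no win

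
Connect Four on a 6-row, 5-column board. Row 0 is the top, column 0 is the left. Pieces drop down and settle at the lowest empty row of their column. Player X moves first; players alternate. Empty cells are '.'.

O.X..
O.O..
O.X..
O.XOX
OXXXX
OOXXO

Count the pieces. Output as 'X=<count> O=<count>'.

X=10 O=10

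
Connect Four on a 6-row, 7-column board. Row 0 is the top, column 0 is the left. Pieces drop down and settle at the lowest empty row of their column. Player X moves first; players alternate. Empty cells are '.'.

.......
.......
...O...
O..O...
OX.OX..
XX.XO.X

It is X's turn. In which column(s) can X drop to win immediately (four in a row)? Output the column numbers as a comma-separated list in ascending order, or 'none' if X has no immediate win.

Answer: 2

Derivation:
col 0: drop X → no win
col 1: drop X → no win
col 2: drop X → WIN!
col 3: drop X → no win
col 4: drop X → no win
col 5: drop X → no win
col 6: drop X → no win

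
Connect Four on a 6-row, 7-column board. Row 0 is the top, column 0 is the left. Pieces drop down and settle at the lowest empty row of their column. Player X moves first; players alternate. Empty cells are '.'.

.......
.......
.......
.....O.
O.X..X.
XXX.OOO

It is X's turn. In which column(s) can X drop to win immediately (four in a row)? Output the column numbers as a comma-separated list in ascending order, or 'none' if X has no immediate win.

Answer: 3

Derivation:
col 0: drop X → no win
col 1: drop X → no win
col 2: drop X → no win
col 3: drop X → WIN!
col 4: drop X → no win
col 5: drop X → no win
col 6: drop X → no win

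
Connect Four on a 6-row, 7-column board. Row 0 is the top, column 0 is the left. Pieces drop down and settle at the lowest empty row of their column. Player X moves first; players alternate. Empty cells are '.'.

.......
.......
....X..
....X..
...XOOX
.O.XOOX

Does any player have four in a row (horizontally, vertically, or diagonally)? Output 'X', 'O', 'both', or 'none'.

none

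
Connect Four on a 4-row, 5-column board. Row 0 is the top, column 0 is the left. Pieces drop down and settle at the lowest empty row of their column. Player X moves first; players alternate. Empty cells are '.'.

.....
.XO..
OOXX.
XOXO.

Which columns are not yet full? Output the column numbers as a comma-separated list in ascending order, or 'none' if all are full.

col 0: top cell = '.' → open
col 1: top cell = '.' → open
col 2: top cell = '.' → open
col 3: top cell = '.' → open
col 4: top cell = '.' → open

Answer: 0,1,2,3,4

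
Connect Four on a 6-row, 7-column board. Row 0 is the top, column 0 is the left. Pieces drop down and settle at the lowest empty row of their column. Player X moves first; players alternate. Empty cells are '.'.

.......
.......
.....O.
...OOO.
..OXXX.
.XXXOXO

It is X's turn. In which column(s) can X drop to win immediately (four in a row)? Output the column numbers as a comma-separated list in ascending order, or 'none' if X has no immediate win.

Answer: 0,6

Derivation:
col 0: drop X → WIN!
col 1: drop X → no win
col 2: drop X → no win
col 3: drop X → no win
col 4: drop X → no win
col 5: drop X → no win
col 6: drop X → WIN!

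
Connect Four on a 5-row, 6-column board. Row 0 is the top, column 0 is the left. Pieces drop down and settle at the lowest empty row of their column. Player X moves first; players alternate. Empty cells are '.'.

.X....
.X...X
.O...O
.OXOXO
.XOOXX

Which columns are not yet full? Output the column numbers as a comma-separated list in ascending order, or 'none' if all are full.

Answer: 0,2,3,4,5

Derivation:
col 0: top cell = '.' → open
col 1: top cell = 'X' → FULL
col 2: top cell = '.' → open
col 3: top cell = '.' → open
col 4: top cell = '.' → open
col 5: top cell = '.' → open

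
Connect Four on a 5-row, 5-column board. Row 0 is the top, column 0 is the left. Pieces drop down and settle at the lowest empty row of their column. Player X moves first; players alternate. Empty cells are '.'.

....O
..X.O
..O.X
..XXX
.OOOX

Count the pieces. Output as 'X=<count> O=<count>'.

X=6 O=6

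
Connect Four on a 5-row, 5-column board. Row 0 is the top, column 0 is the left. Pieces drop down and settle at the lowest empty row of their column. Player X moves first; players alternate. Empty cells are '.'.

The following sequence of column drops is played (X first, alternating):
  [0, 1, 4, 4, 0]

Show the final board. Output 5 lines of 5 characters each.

Answer: .....
.....
.....
X...O
XO..X

Derivation:
Move 1: X drops in col 0, lands at row 4
Move 2: O drops in col 1, lands at row 4
Move 3: X drops in col 4, lands at row 4
Move 4: O drops in col 4, lands at row 3
Move 5: X drops in col 0, lands at row 3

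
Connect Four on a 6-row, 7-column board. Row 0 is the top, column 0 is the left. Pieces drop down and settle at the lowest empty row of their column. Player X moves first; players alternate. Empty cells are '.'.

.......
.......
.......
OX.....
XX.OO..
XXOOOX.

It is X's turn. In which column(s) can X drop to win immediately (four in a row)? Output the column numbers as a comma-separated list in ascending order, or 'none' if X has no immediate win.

col 0: drop X → no win
col 1: drop X → WIN!
col 2: drop X → no win
col 3: drop X → no win
col 4: drop X → no win
col 5: drop X → no win
col 6: drop X → no win

Answer: 1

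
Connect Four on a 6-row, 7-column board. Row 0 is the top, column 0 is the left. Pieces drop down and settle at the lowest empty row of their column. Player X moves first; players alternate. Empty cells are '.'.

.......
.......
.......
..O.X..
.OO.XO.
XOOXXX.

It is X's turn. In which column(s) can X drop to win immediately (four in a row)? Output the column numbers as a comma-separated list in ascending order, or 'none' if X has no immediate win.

Answer: 4,6

Derivation:
col 0: drop X → no win
col 1: drop X → no win
col 2: drop X → no win
col 3: drop X → no win
col 4: drop X → WIN!
col 5: drop X → no win
col 6: drop X → WIN!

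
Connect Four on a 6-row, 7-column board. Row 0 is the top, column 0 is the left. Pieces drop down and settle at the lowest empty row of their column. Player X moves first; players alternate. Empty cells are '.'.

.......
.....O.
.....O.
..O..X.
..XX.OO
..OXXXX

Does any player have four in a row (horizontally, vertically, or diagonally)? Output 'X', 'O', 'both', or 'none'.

X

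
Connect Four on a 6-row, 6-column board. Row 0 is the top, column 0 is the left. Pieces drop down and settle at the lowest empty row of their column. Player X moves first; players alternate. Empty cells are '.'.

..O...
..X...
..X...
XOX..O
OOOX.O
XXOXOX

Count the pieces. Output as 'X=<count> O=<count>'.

X=9 O=9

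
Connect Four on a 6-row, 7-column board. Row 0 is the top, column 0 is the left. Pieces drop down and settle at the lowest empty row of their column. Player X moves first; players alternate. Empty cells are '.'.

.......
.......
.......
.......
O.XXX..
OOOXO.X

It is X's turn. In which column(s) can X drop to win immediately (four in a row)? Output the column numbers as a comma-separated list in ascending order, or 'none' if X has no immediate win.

col 0: drop X → no win
col 1: drop X → WIN!
col 2: drop X → no win
col 3: drop X → no win
col 4: drop X → no win
col 5: drop X → no win
col 6: drop X → no win

Answer: 1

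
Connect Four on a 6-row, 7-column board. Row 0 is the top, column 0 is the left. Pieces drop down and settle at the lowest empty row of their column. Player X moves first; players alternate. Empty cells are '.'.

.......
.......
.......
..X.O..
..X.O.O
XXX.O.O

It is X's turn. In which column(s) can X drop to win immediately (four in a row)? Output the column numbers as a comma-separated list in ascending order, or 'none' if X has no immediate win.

Answer: 2,3

Derivation:
col 0: drop X → no win
col 1: drop X → no win
col 2: drop X → WIN!
col 3: drop X → WIN!
col 4: drop X → no win
col 5: drop X → no win
col 6: drop X → no win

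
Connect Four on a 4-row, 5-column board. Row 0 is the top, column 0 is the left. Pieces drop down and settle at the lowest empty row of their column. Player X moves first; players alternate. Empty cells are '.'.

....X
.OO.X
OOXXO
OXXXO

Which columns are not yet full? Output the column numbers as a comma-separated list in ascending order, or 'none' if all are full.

Answer: 0,1,2,3

Derivation:
col 0: top cell = '.' → open
col 1: top cell = '.' → open
col 2: top cell = '.' → open
col 3: top cell = '.' → open
col 4: top cell = 'X' → FULL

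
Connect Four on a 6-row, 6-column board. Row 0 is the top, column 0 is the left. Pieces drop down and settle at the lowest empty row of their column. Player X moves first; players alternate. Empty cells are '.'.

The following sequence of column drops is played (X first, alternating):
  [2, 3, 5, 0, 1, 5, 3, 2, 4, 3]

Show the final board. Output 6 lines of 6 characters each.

Answer: ......
......
......
...O..
..OX.O
OXXOXX

Derivation:
Move 1: X drops in col 2, lands at row 5
Move 2: O drops in col 3, lands at row 5
Move 3: X drops in col 5, lands at row 5
Move 4: O drops in col 0, lands at row 5
Move 5: X drops in col 1, lands at row 5
Move 6: O drops in col 5, lands at row 4
Move 7: X drops in col 3, lands at row 4
Move 8: O drops in col 2, lands at row 4
Move 9: X drops in col 4, lands at row 5
Move 10: O drops in col 3, lands at row 3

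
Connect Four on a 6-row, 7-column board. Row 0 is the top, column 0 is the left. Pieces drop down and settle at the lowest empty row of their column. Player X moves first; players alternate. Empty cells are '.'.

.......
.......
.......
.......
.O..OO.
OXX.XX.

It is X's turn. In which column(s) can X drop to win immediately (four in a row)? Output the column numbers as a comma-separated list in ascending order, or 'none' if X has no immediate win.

col 0: drop X → no win
col 1: drop X → no win
col 2: drop X → no win
col 3: drop X → WIN!
col 4: drop X → no win
col 5: drop X → no win
col 6: drop X → no win

Answer: 3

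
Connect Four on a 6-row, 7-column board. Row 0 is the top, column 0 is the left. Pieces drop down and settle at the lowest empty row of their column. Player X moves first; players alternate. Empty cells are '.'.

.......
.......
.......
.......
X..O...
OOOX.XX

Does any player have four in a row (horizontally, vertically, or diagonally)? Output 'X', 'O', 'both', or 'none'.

none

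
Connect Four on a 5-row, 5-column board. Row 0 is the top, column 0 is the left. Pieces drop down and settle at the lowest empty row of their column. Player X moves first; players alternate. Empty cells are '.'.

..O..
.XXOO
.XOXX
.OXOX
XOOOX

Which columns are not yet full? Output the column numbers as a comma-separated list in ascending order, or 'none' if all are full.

Answer: 0,1,3,4

Derivation:
col 0: top cell = '.' → open
col 1: top cell = '.' → open
col 2: top cell = 'O' → FULL
col 3: top cell = '.' → open
col 4: top cell = '.' → open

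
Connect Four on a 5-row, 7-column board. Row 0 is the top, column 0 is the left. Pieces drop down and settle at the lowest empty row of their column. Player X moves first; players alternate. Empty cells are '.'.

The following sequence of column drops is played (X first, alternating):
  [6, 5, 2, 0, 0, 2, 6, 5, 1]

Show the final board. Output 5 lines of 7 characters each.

Answer: .......
.......
.......
X.O..OX
OXX..OX

Derivation:
Move 1: X drops in col 6, lands at row 4
Move 2: O drops in col 5, lands at row 4
Move 3: X drops in col 2, lands at row 4
Move 4: O drops in col 0, lands at row 4
Move 5: X drops in col 0, lands at row 3
Move 6: O drops in col 2, lands at row 3
Move 7: X drops in col 6, lands at row 3
Move 8: O drops in col 5, lands at row 3
Move 9: X drops in col 1, lands at row 4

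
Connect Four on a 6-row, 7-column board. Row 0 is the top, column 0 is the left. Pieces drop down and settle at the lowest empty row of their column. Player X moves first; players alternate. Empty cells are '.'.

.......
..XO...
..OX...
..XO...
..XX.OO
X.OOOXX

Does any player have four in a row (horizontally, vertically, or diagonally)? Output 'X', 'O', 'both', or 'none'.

none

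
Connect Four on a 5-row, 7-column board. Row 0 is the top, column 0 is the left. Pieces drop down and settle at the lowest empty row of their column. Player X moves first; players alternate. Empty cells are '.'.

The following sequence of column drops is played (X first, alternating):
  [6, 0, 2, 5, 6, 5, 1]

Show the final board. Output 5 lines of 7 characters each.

Answer: .......
.......
.......
.....OX
OXX..OX

Derivation:
Move 1: X drops in col 6, lands at row 4
Move 2: O drops in col 0, lands at row 4
Move 3: X drops in col 2, lands at row 4
Move 4: O drops in col 5, lands at row 4
Move 5: X drops in col 6, lands at row 3
Move 6: O drops in col 5, lands at row 3
Move 7: X drops in col 1, lands at row 4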